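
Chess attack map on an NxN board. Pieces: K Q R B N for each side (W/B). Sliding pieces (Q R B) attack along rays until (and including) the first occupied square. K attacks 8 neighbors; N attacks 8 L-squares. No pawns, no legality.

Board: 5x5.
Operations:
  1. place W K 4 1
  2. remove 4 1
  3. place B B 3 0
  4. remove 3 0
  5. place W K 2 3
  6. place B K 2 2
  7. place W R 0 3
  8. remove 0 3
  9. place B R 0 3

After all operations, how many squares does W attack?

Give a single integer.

Op 1: place WK@(4,1)
Op 2: remove (4,1)
Op 3: place BB@(3,0)
Op 4: remove (3,0)
Op 5: place WK@(2,3)
Op 6: place BK@(2,2)
Op 7: place WR@(0,3)
Op 8: remove (0,3)
Op 9: place BR@(0,3)
Per-piece attacks for W:
  WK@(2,3): attacks (2,4) (2,2) (3,3) (1,3) (3,4) (3,2) (1,4) (1,2)
Union (8 distinct): (1,2) (1,3) (1,4) (2,2) (2,4) (3,2) (3,3) (3,4)

Answer: 8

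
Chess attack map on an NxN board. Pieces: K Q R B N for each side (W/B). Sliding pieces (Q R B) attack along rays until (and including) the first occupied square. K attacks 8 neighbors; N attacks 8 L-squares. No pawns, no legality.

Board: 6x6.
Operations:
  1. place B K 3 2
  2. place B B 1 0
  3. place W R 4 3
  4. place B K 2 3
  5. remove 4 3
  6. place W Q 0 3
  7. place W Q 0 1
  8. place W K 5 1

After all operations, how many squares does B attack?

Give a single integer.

Op 1: place BK@(3,2)
Op 2: place BB@(1,0)
Op 3: place WR@(4,3)
Op 4: place BK@(2,3)
Op 5: remove (4,3)
Op 6: place WQ@(0,3)
Op 7: place WQ@(0,1)
Op 8: place WK@(5,1)
Per-piece attacks for B:
  BB@(1,0): attacks (2,1) (3,2) (0,1) [ray(1,1) blocked at (3,2); ray(-1,1) blocked at (0,1)]
  BK@(2,3): attacks (2,4) (2,2) (3,3) (1,3) (3,4) (3,2) (1,4) (1,2)
  BK@(3,2): attacks (3,3) (3,1) (4,2) (2,2) (4,3) (4,1) (2,3) (2,1)
Union (15 distinct): (0,1) (1,2) (1,3) (1,4) (2,1) (2,2) (2,3) (2,4) (3,1) (3,2) (3,3) (3,4) (4,1) (4,2) (4,3)

Answer: 15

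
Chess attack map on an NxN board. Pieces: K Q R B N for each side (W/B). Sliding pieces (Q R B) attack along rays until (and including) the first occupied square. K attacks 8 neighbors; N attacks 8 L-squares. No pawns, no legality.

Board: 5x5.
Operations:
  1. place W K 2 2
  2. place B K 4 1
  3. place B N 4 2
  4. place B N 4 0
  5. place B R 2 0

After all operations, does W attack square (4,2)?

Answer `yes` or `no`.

Answer: no

Derivation:
Op 1: place WK@(2,2)
Op 2: place BK@(4,1)
Op 3: place BN@(4,2)
Op 4: place BN@(4,0)
Op 5: place BR@(2,0)
Per-piece attacks for W:
  WK@(2,2): attacks (2,3) (2,1) (3,2) (1,2) (3,3) (3,1) (1,3) (1,1)
W attacks (4,2): no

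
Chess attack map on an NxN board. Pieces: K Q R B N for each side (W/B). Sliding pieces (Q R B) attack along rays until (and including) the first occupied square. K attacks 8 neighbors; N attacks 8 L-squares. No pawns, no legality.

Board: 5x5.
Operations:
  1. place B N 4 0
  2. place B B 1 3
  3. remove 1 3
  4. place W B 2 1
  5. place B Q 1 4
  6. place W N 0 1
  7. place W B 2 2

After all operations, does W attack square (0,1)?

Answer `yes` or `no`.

Answer: no

Derivation:
Op 1: place BN@(4,0)
Op 2: place BB@(1,3)
Op 3: remove (1,3)
Op 4: place WB@(2,1)
Op 5: place BQ@(1,4)
Op 6: place WN@(0,1)
Op 7: place WB@(2,2)
Per-piece attacks for W:
  WN@(0,1): attacks (1,3) (2,2) (2,0)
  WB@(2,1): attacks (3,2) (4,3) (3,0) (1,2) (0,3) (1,0)
  WB@(2,2): attacks (3,3) (4,4) (3,1) (4,0) (1,3) (0,4) (1,1) (0,0) [ray(1,-1) blocked at (4,0)]
W attacks (0,1): no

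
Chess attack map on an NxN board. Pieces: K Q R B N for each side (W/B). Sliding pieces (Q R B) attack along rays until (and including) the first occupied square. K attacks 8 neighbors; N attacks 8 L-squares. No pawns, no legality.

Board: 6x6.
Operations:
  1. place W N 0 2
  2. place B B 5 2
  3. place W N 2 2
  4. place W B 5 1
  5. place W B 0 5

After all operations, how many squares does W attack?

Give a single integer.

Op 1: place WN@(0,2)
Op 2: place BB@(5,2)
Op 3: place WN@(2,2)
Op 4: place WB@(5,1)
Op 5: place WB@(0,5)
Per-piece attacks for W:
  WN@(0,2): attacks (1,4) (2,3) (1,0) (2,1)
  WB@(0,5): attacks (1,4) (2,3) (3,2) (4,1) (5,0)
  WN@(2,2): attacks (3,4) (4,3) (1,4) (0,3) (3,0) (4,1) (1,0) (0,1)
  WB@(5,1): attacks (4,2) (3,3) (2,4) (1,5) (4,0)
Union (17 distinct): (0,1) (0,3) (1,0) (1,4) (1,5) (2,1) (2,3) (2,4) (3,0) (3,2) (3,3) (3,4) (4,0) (4,1) (4,2) (4,3) (5,0)

Answer: 17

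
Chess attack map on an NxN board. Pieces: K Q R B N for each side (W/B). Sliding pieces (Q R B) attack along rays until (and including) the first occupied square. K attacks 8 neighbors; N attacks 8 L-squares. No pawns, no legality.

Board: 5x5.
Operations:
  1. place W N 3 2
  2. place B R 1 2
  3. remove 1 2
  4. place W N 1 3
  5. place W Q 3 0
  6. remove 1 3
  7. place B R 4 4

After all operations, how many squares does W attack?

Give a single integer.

Answer: 14

Derivation:
Op 1: place WN@(3,2)
Op 2: place BR@(1,2)
Op 3: remove (1,2)
Op 4: place WN@(1,3)
Op 5: place WQ@(3,0)
Op 6: remove (1,3)
Op 7: place BR@(4,4)
Per-piece attacks for W:
  WQ@(3,0): attacks (3,1) (3,2) (4,0) (2,0) (1,0) (0,0) (4,1) (2,1) (1,2) (0,3) [ray(0,1) blocked at (3,2)]
  WN@(3,2): attacks (4,4) (2,4) (1,3) (4,0) (2,0) (1,1)
Union (14 distinct): (0,0) (0,3) (1,0) (1,1) (1,2) (1,3) (2,0) (2,1) (2,4) (3,1) (3,2) (4,0) (4,1) (4,4)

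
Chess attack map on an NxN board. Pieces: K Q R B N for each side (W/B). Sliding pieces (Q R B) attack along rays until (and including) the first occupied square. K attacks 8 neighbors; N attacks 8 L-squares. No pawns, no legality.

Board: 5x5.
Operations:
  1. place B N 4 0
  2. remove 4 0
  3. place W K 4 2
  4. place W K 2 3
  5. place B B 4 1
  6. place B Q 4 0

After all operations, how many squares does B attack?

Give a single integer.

Op 1: place BN@(4,0)
Op 2: remove (4,0)
Op 3: place WK@(4,2)
Op 4: place WK@(2,3)
Op 5: place BB@(4,1)
Op 6: place BQ@(4,0)
Per-piece attacks for B:
  BQ@(4,0): attacks (4,1) (3,0) (2,0) (1,0) (0,0) (3,1) (2,2) (1,3) (0,4) [ray(0,1) blocked at (4,1)]
  BB@(4,1): attacks (3,2) (2,3) (3,0) [ray(-1,1) blocked at (2,3)]
Union (11 distinct): (0,0) (0,4) (1,0) (1,3) (2,0) (2,2) (2,3) (3,0) (3,1) (3,2) (4,1)

Answer: 11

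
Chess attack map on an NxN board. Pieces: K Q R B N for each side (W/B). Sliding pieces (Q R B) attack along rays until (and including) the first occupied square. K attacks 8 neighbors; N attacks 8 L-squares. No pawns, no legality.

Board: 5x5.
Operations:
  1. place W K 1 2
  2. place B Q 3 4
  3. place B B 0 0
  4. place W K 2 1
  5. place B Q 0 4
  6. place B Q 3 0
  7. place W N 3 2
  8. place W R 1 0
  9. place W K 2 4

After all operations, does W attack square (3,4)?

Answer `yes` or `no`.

Answer: yes

Derivation:
Op 1: place WK@(1,2)
Op 2: place BQ@(3,4)
Op 3: place BB@(0,0)
Op 4: place WK@(2,1)
Op 5: place BQ@(0,4)
Op 6: place BQ@(3,0)
Op 7: place WN@(3,2)
Op 8: place WR@(1,0)
Op 9: place WK@(2,4)
Per-piece attacks for W:
  WR@(1,0): attacks (1,1) (1,2) (2,0) (3,0) (0,0) [ray(0,1) blocked at (1,2); ray(1,0) blocked at (3,0); ray(-1,0) blocked at (0,0)]
  WK@(1,2): attacks (1,3) (1,1) (2,2) (0,2) (2,3) (2,1) (0,3) (0,1)
  WK@(2,1): attacks (2,2) (2,0) (3,1) (1,1) (3,2) (3,0) (1,2) (1,0)
  WK@(2,4): attacks (2,3) (3,4) (1,4) (3,3) (1,3)
  WN@(3,2): attacks (4,4) (2,4) (1,3) (4,0) (2,0) (1,1)
W attacks (3,4): yes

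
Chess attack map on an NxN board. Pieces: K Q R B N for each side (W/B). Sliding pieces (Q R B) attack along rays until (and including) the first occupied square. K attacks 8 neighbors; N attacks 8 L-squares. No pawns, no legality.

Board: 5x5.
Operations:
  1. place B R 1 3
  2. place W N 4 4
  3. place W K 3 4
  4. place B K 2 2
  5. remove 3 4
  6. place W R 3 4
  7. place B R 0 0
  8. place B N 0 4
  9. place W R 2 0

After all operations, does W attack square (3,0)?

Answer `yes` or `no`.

Answer: yes

Derivation:
Op 1: place BR@(1,3)
Op 2: place WN@(4,4)
Op 3: place WK@(3,4)
Op 4: place BK@(2,2)
Op 5: remove (3,4)
Op 6: place WR@(3,4)
Op 7: place BR@(0,0)
Op 8: place BN@(0,4)
Op 9: place WR@(2,0)
Per-piece attacks for W:
  WR@(2,0): attacks (2,1) (2,2) (3,0) (4,0) (1,0) (0,0) [ray(0,1) blocked at (2,2); ray(-1,0) blocked at (0,0)]
  WR@(3,4): attacks (3,3) (3,2) (3,1) (3,0) (4,4) (2,4) (1,4) (0,4) [ray(1,0) blocked at (4,4); ray(-1,0) blocked at (0,4)]
  WN@(4,4): attacks (3,2) (2,3)
W attacks (3,0): yes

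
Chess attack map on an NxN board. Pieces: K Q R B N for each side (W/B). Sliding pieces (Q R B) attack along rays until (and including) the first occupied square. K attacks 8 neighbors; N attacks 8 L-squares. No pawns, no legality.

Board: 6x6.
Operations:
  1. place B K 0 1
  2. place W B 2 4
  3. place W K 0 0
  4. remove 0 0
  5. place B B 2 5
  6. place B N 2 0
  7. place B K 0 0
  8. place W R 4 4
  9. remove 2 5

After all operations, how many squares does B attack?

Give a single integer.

Op 1: place BK@(0,1)
Op 2: place WB@(2,4)
Op 3: place WK@(0,0)
Op 4: remove (0,0)
Op 5: place BB@(2,5)
Op 6: place BN@(2,0)
Op 7: place BK@(0,0)
Op 8: place WR@(4,4)
Op 9: remove (2,5)
Per-piece attacks for B:
  BK@(0,0): attacks (0,1) (1,0) (1,1)
  BK@(0,1): attacks (0,2) (0,0) (1,1) (1,2) (1,0)
  BN@(2,0): attacks (3,2) (4,1) (1,2) (0,1)
Union (8 distinct): (0,0) (0,1) (0,2) (1,0) (1,1) (1,2) (3,2) (4,1)

Answer: 8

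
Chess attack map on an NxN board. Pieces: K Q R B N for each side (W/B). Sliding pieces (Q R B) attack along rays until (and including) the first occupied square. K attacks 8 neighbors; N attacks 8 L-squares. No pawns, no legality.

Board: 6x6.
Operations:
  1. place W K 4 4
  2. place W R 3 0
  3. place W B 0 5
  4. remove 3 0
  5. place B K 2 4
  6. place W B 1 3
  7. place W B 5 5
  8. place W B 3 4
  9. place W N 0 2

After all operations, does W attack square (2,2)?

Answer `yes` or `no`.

Answer: yes

Derivation:
Op 1: place WK@(4,4)
Op 2: place WR@(3,0)
Op 3: place WB@(0,5)
Op 4: remove (3,0)
Op 5: place BK@(2,4)
Op 6: place WB@(1,3)
Op 7: place WB@(5,5)
Op 8: place WB@(3,4)
Op 9: place WN@(0,2)
Per-piece attacks for W:
  WN@(0,2): attacks (1,4) (2,3) (1,0) (2,1)
  WB@(0,5): attacks (1,4) (2,3) (3,2) (4,1) (5,0)
  WB@(1,3): attacks (2,4) (2,2) (3,1) (4,0) (0,4) (0,2) [ray(1,1) blocked at (2,4); ray(-1,-1) blocked at (0,2)]
  WB@(3,4): attacks (4,5) (4,3) (5,2) (2,5) (2,3) (1,2) (0,1)
  WK@(4,4): attacks (4,5) (4,3) (5,4) (3,4) (5,5) (5,3) (3,5) (3,3)
  WB@(5,5): attacks (4,4) [ray(-1,-1) blocked at (4,4)]
W attacks (2,2): yes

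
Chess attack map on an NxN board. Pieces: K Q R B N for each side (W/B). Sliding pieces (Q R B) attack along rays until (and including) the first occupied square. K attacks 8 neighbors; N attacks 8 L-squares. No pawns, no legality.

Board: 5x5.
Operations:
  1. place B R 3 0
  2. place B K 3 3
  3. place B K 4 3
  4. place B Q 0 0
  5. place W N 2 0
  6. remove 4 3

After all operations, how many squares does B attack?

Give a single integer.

Op 1: place BR@(3,0)
Op 2: place BK@(3,3)
Op 3: place BK@(4,3)
Op 4: place BQ@(0,0)
Op 5: place WN@(2,0)
Op 6: remove (4,3)
Per-piece attacks for B:
  BQ@(0,0): attacks (0,1) (0,2) (0,3) (0,4) (1,0) (2,0) (1,1) (2,2) (3,3) [ray(1,0) blocked at (2,0); ray(1,1) blocked at (3,3)]
  BR@(3,0): attacks (3,1) (3,2) (3,3) (4,0) (2,0) [ray(0,1) blocked at (3,3); ray(-1,0) blocked at (2,0)]
  BK@(3,3): attacks (3,4) (3,2) (4,3) (2,3) (4,4) (4,2) (2,4) (2,2)
Union (18 distinct): (0,1) (0,2) (0,3) (0,4) (1,0) (1,1) (2,0) (2,2) (2,3) (2,4) (3,1) (3,2) (3,3) (3,4) (4,0) (4,2) (4,3) (4,4)

Answer: 18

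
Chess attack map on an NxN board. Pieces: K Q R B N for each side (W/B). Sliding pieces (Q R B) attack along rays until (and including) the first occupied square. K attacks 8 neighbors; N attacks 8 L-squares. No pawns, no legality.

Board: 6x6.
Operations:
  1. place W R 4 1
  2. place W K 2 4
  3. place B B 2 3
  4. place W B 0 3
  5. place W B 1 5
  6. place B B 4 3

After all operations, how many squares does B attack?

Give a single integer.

Op 1: place WR@(4,1)
Op 2: place WK@(2,4)
Op 3: place BB@(2,3)
Op 4: place WB@(0,3)
Op 5: place WB@(1,5)
Op 6: place BB@(4,3)
Per-piece attacks for B:
  BB@(2,3): attacks (3,4) (4,5) (3,2) (4,1) (1,4) (0,5) (1,2) (0,1) [ray(1,-1) blocked at (4,1)]
  BB@(4,3): attacks (5,4) (5,2) (3,4) (2,5) (3,2) (2,1) (1,0)
Union (13 distinct): (0,1) (0,5) (1,0) (1,2) (1,4) (2,1) (2,5) (3,2) (3,4) (4,1) (4,5) (5,2) (5,4)

Answer: 13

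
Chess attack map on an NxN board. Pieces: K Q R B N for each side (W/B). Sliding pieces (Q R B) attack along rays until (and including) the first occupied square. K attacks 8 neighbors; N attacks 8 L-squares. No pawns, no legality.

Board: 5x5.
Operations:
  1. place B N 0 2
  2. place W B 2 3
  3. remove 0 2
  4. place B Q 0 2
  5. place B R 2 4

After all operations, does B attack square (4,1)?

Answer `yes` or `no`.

Op 1: place BN@(0,2)
Op 2: place WB@(2,3)
Op 3: remove (0,2)
Op 4: place BQ@(0,2)
Op 5: place BR@(2,4)
Per-piece attacks for B:
  BQ@(0,2): attacks (0,3) (0,4) (0,1) (0,0) (1,2) (2,2) (3,2) (4,2) (1,3) (2,4) (1,1) (2,0) [ray(1,1) blocked at (2,4)]
  BR@(2,4): attacks (2,3) (3,4) (4,4) (1,4) (0,4) [ray(0,-1) blocked at (2,3)]
B attacks (4,1): no

Answer: no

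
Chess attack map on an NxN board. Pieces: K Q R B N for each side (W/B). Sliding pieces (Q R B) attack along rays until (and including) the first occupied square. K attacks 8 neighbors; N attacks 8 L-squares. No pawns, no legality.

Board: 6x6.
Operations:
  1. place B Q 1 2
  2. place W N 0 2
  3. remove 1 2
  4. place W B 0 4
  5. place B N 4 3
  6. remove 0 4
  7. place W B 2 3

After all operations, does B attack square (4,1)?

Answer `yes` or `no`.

Op 1: place BQ@(1,2)
Op 2: place WN@(0,2)
Op 3: remove (1,2)
Op 4: place WB@(0,4)
Op 5: place BN@(4,3)
Op 6: remove (0,4)
Op 7: place WB@(2,3)
Per-piece attacks for B:
  BN@(4,3): attacks (5,5) (3,5) (2,4) (5,1) (3,1) (2,2)
B attacks (4,1): no

Answer: no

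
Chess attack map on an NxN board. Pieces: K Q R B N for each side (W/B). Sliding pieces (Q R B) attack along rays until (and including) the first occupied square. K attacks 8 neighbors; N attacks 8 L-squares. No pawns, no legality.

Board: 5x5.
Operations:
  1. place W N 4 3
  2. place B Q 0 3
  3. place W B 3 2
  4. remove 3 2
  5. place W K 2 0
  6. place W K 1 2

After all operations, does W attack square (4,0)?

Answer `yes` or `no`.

Op 1: place WN@(4,3)
Op 2: place BQ@(0,3)
Op 3: place WB@(3,2)
Op 4: remove (3,2)
Op 5: place WK@(2,0)
Op 6: place WK@(1,2)
Per-piece attacks for W:
  WK@(1,2): attacks (1,3) (1,1) (2,2) (0,2) (2,3) (2,1) (0,3) (0,1)
  WK@(2,0): attacks (2,1) (3,0) (1,0) (3,1) (1,1)
  WN@(4,3): attacks (2,4) (3,1) (2,2)
W attacks (4,0): no

Answer: no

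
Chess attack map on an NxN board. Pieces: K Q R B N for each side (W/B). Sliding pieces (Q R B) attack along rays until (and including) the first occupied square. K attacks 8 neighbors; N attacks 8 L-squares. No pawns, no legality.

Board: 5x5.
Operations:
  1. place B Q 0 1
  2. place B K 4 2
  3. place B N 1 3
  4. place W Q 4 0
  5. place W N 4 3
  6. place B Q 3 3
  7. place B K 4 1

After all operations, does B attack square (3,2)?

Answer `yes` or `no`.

Answer: yes

Derivation:
Op 1: place BQ@(0,1)
Op 2: place BK@(4,2)
Op 3: place BN@(1,3)
Op 4: place WQ@(4,0)
Op 5: place WN@(4,3)
Op 6: place BQ@(3,3)
Op 7: place BK@(4,1)
Per-piece attacks for B:
  BQ@(0,1): attacks (0,2) (0,3) (0,4) (0,0) (1,1) (2,1) (3,1) (4,1) (1,2) (2,3) (3,4) (1,0) [ray(1,0) blocked at (4,1)]
  BN@(1,3): attacks (3,4) (2,1) (3,2) (0,1)
  BQ@(3,3): attacks (3,4) (3,2) (3,1) (3,0) (4,3) (2,3) (1,3) (4,4) (4,2) (2,4) (2,2) (1,1) (0,0) [ray(1,0) blocked at (4,3); ray(-1,0) blocked at (1,3); ray(1,-1) blocked at (4,2)]
  BK@(4,1): attacks (4,2) (4,0) (3,1) (3,2) (3,0)
  BK@(4,2): attacks (4,3) (4,1) (3,2) (3,3) (3,1)
B attacks (3,2): yes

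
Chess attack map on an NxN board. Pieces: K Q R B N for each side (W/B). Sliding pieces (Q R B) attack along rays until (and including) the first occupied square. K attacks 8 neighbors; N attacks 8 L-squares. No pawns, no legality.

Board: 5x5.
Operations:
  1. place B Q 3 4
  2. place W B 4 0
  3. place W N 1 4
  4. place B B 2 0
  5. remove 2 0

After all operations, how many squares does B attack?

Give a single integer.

Op 1: place BQ@(3,4)
Op 2: place WB@(4,0)
Op 3: place WN@(1,4)
Op 4: place BB@(2,0)
Op 5: remove (2,0)
Per-piece attacks for B:
  BQ@(3,4): attacks (3,3) (3,2) (3,1) (3,0) (4,4) (2,4) (1,4) (4,3) (2,3) (1,2) (0,1) [ray(-1,0) blocked at (1,4)]
Union (11 distinct): (0,1) (1,2) (1,4) (2,3) (2,4) (3,0) (3,1) (3,2) (3,3) (4,3) (4,4)

Answer: 11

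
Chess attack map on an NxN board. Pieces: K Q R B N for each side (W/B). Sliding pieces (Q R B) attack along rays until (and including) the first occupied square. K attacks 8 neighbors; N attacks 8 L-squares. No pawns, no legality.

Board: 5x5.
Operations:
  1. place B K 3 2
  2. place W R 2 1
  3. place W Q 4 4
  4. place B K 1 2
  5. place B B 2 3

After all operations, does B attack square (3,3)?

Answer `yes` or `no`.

Op 1: place BK@(3,2)
Op 2: place WR@(2,1)
Op 3: place WQ@(4,4)
Op 4: place BK@(1,2)
Op 5: place BB@(2,3)
Per-piece attacks for B:
  BK@(1,2): attacks (1,3) (1,1) (2,2) (0,2) (2,3) (2,1) (0,3) (0,1)
  BB@(2,3): attacks (3,4) (3,2) (1,4) (1,2) [ray(1,-1) blocked at (3,2); ray(-1,-1) blocked at (1,2)]
  BK@(3,2): attacks (3,3) (3,1) (4,2) (2,2) (4,3) (4,1) (2,3) (2,1)
B attacks (3,3): yes

Answer: yes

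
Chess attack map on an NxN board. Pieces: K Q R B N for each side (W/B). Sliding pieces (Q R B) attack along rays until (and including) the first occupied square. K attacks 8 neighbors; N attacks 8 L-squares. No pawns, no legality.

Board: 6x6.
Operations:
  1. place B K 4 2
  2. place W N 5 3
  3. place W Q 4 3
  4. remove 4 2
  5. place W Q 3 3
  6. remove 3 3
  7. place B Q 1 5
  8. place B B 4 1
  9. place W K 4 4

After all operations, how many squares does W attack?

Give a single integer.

Answer: 19

Derivation:
Op 1: place BK@(4,2)
Op 2: place WN@(5,3)
Op 3: place WQ@(4,3)
Op 4: remove (4,2)
Op 5: place WQ@(3,3)
Op 6: remove (3,3)
Op 7: place BQ@(1,5)
Op 8: place BB@(4,1)
Op 9: place WK@(4,4)
Per-piece attacks for W:
  WQ@(4,3): attacks (4,4) (4,2) (4,1) (5,3) (3,3) (2,3) (1,3) (0,3) (5,4) (5,2) (3,4) (2,5) (3,2) (2,1) (1,0) [ray(0,1) blocked at (4,4); ray(0,-1) blocked at (4,1); ray(1,0) blocked at (5,3)]
  WK@(4,4): attacks (4,5) (4,3) (5,4) (3,4) (5,5) (5,3) (3,5) (3,3)
  WN@(5,3): attacks (4,5) (3,4) (4,1) (3,2)
Union (19 distinct): (0,3) (1,0) (1,3) (2,1) (2,3) (2,5) (3,2) (3,3) (3,4) (3,5) (4,1) (4,2) (4,3) (4,4) (4,5) (5,2) (5,3) (5,4) (5,5)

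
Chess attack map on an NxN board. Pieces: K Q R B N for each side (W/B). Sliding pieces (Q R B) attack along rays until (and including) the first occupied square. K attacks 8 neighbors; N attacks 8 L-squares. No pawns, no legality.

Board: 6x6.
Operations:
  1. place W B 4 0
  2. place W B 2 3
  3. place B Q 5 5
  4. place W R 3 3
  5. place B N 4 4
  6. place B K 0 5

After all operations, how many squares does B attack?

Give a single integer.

Answer: 15

Derivation:
Op 1: place WB@(4,0)
Op 2: place WB@(2,3)
Op 3: place BQ@(5,5)
Op 4: place WR@(3,3)
Op 5: place BN@(4,4)
Op 6: place BK@(0,5)
Per-piece attacks for B:
  BK@(0,5): attacks (0,4) (1,5) (1,4)
  BN@(4,4): attacks (2,5) (5,2) (3,2) (2,3)
  BQ@(5,5): attacks (5,4) (5,3) (5,2) (5,1) (5,0) (4,5) (3,5) (2,5) (1,5) (0,5) (4,4) [ray(-1,0) blocked at (0,5); ray(-1,-1) blocked at (4,4)]
Union (15 distinct): (0,4) (0,5) (1,4) (1,5) (2,3) (2,5) (3,2) (3,5) (4,4) (4,5) (5,0) (5,1) (5,2) (5,3) (5,4)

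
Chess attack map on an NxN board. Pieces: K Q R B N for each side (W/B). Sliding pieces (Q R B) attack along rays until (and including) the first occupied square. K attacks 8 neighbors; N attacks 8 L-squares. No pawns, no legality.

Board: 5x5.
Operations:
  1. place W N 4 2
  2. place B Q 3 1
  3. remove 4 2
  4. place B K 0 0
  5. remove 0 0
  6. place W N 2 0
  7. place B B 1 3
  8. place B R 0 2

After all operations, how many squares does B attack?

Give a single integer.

Answer: 20

Derivation:
Op 1: place WN@(4,2)
Op 2: place BQ@(3,1)
Op 3: remove (4,2)
Op 4: place BK@(0,0)
Op 5: remove (0,0)
Op 6: place WN@(2,0)
Op 7: place BB@(1,3)
Op 8: place BR@(0,2)
Per-piece attacks for B:
  BR@(0,2): attacks (0,3) (0,4) (0,1) (0,0) (1,2) (2,2) (3,2) (4,2)
  BB@(1,3): attacks (2,4) (2,2) (3,1) (0,4) (0,2) [ray(1,-1) blocked at (3,1); ray(-1,-1) blocked at (0,2)]
  BQ@(3,1): attacks (3,2) (3,3) (3,4) (3,0) (4,1) (2,1) (1,1) (0,1) (4,2) (4,0) (2,2) (1,3) (2,0) [ray(-1,1) blocked at (1,3); ray(-1,-1) blocked at (2,0)]
Union (20 distinct): (0,0) (0,1) (0,2) (0,3) (0,4) (1,1) (1,2) (1,3) (2,0) (2,1) (2,2) (2,4) (3,0) (3,1) (3,2) (3,3) (3,4) (4,0) (4,1) (4,2)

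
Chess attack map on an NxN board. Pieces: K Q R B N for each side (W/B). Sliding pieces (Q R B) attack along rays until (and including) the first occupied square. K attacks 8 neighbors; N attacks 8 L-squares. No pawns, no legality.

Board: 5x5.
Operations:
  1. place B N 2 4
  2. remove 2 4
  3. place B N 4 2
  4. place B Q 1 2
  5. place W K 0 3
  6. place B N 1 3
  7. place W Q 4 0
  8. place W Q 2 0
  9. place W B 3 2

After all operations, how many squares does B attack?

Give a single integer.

Answer: 12

Derivation:
Op 1: place BN@(2,4)
Op 2: remove (2,4)
Op 3: place BN@(4,2)
Op 4: place BQ@(1,2)
Op 5: place WK@(0,3)
Op 6: place BN@(1,3)
Op 7: place WQ@(4,0)
Op 8: place WQ@(2,0)
Op 9: place WB@(3,2)
Per-piece attacks for B:
  BQ@(1,2): attacks (1,3) (1,1) (1,0) (2,2) (3,2) (0,2) (2,3) (3,4) (2,1) (3,0) (0,3) (0,1) [ray(0,1) blocked at (1,3); ray(1,0) blocked at (3,2); ray(-1,1) blocked at (0,3)]
  BN@(1,3): attacks (3,4) (2,1) (3,2) (0,1)
  BN@(4,2): attacks (3,4) (2,3) (3,0) (2,1)
Union (12 distinct): (0,1) (0,2) (0,3) (1,0) (1,1) (1,3) (2,1) (2,2) (2,3) (3,0) (3,2) (3,4)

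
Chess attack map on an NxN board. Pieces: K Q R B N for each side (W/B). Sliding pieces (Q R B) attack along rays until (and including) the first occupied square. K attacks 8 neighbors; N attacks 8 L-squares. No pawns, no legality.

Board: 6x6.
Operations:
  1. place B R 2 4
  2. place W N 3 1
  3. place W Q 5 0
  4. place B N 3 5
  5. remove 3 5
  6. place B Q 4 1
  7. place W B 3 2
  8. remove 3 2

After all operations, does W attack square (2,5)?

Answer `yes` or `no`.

Answer: no

Derivation:
Op 1: place BR@(2,4)
Op 2: place WN@(3,1)
Op 3: place WQ@(5,0)
Op 4: place BN@(3,5)
Op 5: remove (3,5)
Op 6: place BQ@(4,1)
Op 7: place WB@(3,2)
Op 8: remove (3,2)
Per-piece attacks for W:
  WN@(3,1): attacks (4,3) (5,2) (2,3) (1,2) (5,0) (1,0)
  WQ@(5,0): attacks (5,1) (5,2) (5,3) (5,4) (5,5) (4,0) (3,0) (2,0) (1,0) (0,0) (4,1) [ray(-1,1) blocked at (4,1)]
W attacks (2,5): no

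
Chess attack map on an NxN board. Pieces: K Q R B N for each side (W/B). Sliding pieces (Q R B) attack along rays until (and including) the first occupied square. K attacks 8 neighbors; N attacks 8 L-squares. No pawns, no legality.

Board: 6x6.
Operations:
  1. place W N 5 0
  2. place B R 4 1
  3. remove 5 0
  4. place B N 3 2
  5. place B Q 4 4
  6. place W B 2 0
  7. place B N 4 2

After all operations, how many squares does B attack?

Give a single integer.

Op 1: place WN@(5,0)
Op 2: place BR@(4,1)
Op 3: remove (5,0)
Op 4: place BN@(3,2)
Op 5: place BQ@(4,4)
Op 6: place WB@(2,0)
Op 7: place BN@(4,2)
Per-piece attacks for B:
  BN@(3,2): attacks (4,4) (5,3) (2,4) (1,3) (4,0) (5,1) (2,0) (1,1)
  BR@(4,1): attacks (4,2) (4,0) (5,1) (3,1) (2,1) (1,1) (0,1) [ray(0,1) blocked at (4,2)]
  BN@(4,2): attacks (5,4) (3,4) (2,3) (5,0) (3,0) (2,1)
  BQ@(4,4): attacks (4,5) (4,3) (4,2) (5,4) (3,4) (2,4) (1,4) (0,4) (5,5) (5,3) (3,5) (3,3) (2,2) (1,1) (0,0) [ray(0,-1) blocked at (4,2)]
Union (26 distinct): (0,0) (0,1) (0,4) (1,1) (1,3) (1,4) (2,0) (2,1) (2,2) (2,3) (2,4) (3,0) (3,1) (3,3) (3,4) (3,5) (4,0) (4,2) (4,3) (4,4) (4,5) (5,0) (5,1) (5,3) (5,4) (5,5)

Answer: 26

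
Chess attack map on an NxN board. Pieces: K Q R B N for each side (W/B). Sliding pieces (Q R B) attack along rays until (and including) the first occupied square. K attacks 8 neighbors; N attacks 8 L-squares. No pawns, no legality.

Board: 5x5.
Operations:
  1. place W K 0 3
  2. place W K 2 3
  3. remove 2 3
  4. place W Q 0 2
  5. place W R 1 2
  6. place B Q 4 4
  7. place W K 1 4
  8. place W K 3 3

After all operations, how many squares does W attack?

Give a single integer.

Answer: 19

Derivation:
Op 1: place WK@(0,3)
Op 2: place WK@(2,3)
Op 3: remove (2,3)
Op 4: place WQ@(0,2)
Op 5: place WR@(1,2)
Op 6: place BQ@(4,4)
Op 7: place WK@(1,4)
Op 8: place WK@(3,3)
Per-piece attacks for W:
  WQ@(0,2): attacks (0,3) (0,1) (0,0) (1,2) (1,3) (2,4) (1,1) (2,0) [ray(0,1) blocked at (0,3); ray(1,0) blocked at (1,2)]
  WK@(0,3): attacks (0,4) (0,2) (1,3) (1,4) (1,2)
  WR@(1,2): attacks (1,3) (1,4) (1,1) (1,0) (2,2) (3,2) (4,2) (0,2) [ray(0,1) blocked at (1,4); ray(-1,0) blocked at (0,2)]
  WK@(1,4): attacks (1,3) (2,4) (0,4) (2,3) (0,3)
  WK@(3,3): attacks (3,4) (3,2) (4,3) (2,3) (4,4) (4,2) (2,4) (2,2)
Union (19 distinct): (0,0) (0,1) (0,2) (0,3) (0,4) (1,0) (1,1) (1,2) (1,3) (1,4) (2,0) (2,2) (2,3) (2,4) (3,2) (3,4) (4,2) (4,3) (4,4)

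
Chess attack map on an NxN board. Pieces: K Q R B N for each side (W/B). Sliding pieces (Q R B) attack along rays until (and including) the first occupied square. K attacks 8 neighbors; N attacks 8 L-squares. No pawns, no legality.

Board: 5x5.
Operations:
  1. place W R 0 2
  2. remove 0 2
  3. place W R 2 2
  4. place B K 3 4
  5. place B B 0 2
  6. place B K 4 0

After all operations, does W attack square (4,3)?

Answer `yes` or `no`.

Op 1: place WR@(0,2)
Op 2: remove (0,2)
Op 3: place WR@(2,2)
Op 4: place BK@(3,4)
Op 5: place BB@(0,2)
Op 6: place BK@(4,0)
Per-piece attacks for W:
  WR@(2,2): attacks (2,3) (2,4) (2,1) (2,0) (3,2) (4,2) (1,2) (0,2) [ray(-1,0) blocked at (0,2)]
W attacks (4,3): no

Answer: no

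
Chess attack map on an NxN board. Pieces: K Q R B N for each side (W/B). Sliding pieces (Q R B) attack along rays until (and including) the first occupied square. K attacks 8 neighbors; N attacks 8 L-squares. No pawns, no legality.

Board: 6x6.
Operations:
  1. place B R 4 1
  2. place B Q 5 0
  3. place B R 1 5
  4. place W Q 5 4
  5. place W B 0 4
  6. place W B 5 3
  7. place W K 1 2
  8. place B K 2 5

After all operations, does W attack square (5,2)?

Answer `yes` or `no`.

Answer: no

Derivation:
Op 1: place BR@(4,1)
Op 2: place BQ@(5,0)
Op 3: place BR@(1,5)
Op 4: place WQ@(5,4)
Op 5: place WB@(0,4)
Op 6: place WB@(5,3)
Op 7: place WK@(1,2)
Op 8: place BK@(2,5)
Per-piece attacks for W:
  WB@(0,4): attacks (1,5) (1,3) (2,2) (3,1) (4,0) [ray(1,1) blocked at (1,5)]
  WK@(1,2): attacks (1,3) (1,1) (2,2) (0,2) (2,3) (2,1) (0,3) (0,1)
  WB@(5,3): attacks (4,4) (3,5) (4,2) (3,1) (2,0)
  WQ@(5,4): attacks (5,5) (5,3) (4,4) (3,4) (2,4) (1,4) (0,4) (4,5) (4,3) (3,2) (2,1) (1,0) [ray(0,-1) blocked at (5,3); ray(-1,0) blocked at (0,4)]
W attacks (5,2): no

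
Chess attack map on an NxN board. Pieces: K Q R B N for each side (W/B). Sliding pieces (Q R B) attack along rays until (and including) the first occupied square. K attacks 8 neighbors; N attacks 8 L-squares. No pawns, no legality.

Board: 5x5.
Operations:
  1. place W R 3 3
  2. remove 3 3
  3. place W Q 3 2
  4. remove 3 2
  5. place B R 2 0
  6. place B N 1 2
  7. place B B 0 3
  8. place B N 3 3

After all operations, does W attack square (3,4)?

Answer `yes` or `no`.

Answer: no

Derivation:
Op 1: place WR@(3,3)
Op 2: remove (3,3)
Op 3: place WQ@(3,2)
Op 4: remove (3,2)
Op 5: place BR@(2,0)
Op 6: place BN@(1,2)
Op 7: place BB@(0,3)
Op 8: place BN@(3,3)
Per-piece attacks for W:
W attacks (3,4): no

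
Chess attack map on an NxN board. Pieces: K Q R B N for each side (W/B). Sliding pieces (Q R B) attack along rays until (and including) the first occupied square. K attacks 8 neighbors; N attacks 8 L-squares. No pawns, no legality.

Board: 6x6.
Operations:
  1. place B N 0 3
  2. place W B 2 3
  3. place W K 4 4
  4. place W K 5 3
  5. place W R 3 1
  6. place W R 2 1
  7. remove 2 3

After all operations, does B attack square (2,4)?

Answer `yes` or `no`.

Answer: yes

Derivation:
Op 1: place BN@(0,3)
Op 2: place WB@(2,3)
Op 3: place WK@(4,4)
Op 4: place WK@(5,3)
Op 5: place WR@(3,1)
Op 6: place WR@(2,1)
Op 7: remove (2,3)
Per-piece attacks for B:
  BN@(0,3): attacks (1,5) (2,4) (1,1) (2,2)
B attacks (2,4): yes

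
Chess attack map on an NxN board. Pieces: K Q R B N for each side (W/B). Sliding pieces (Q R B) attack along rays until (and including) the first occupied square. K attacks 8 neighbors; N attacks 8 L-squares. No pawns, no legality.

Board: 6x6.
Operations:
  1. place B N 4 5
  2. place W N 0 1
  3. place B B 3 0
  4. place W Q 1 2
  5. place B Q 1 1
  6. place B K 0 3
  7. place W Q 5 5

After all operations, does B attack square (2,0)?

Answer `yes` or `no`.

Answer: yes

Derivation:
Op 1: place BN@(4,5)
Op 2: place WN@(0,1)
Op 3: place BB@(3,0)
Op 4: place WQ@(1,2)
Op 5: place BQ@(1,1)
Op 6: place BK@(0,3)
Op 7: place WQ@(5,5)
Per-piece attacks for B:
  BK@(0,3): attacks (0,4) (0,2) (1,3) (1,4) (1,2)
  BQ@(1,1): attacks (1,2) (1,0) (2,1) (3,1) (4,1) (5,1) (0,1) (2,2) (3,3) (4,4) (5,5) (2,0) (0,2) (0,0) [ray(0,1) blocked at (1,2); ray(-1,0) blocked at (0,1); ray(1,1) blocked at (5,5)]
  BB@(3,0): attacks (4,1) (5,2) (2,1) (1,2) [ray(-1,1) blocked at (1,2)]
  BN@(4,5): attacks (5,3) (3,3) (2,4)
B attacks (2,0): yes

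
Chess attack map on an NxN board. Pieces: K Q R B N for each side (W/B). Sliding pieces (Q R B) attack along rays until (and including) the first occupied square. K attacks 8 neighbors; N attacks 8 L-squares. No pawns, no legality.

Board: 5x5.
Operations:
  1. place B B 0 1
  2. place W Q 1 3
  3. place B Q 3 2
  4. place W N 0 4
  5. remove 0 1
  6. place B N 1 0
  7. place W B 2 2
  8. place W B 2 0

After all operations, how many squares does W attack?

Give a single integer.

Op 1: place BB@(0,1)
Op 2: place WQ@(1,3)
Op 3: place BQ@(3,2)
Op 4: place WN@(0,4)
Op 5: remove (0,1)
Op 6: place BN@(1,0)
Op 7: place WB@(2,2)
Op 8: place WB@(2,0)
Per-piece attacks for W:
  WN@(0,4): attacks (1,2) (2,3)
  WQ@(1,3): attacks (1,4) (1,2) (1,1) (1,0) (2,3) (3,3) (4,3) (0,3) (2,4) (2,2) (0,4) (0,2) [ray(0,-1) blocked at (1,0); ray(1,-1) blocked at (2,2); ray(-1,1) blocked at (0,4)]
  WB@(2,0): attacks (3,1) (4,2) (1,1) (0,2)
  WB@(2,2): attacks (3,3) (4,4) (3,1) (4,0) (1,3) (1,1) (0,0) [ray(-1,1) blocked at (1,3)]
Union (18 distinct): (0,0) (0,2) (0,3) (0,4) (1,0) (1,1) (1,2) (1,3) (1,4) (2,2) (2,3) (2,4) (3,1) (3,3) (4,0) (4,2) (4,3) (4,4)

Answer: 18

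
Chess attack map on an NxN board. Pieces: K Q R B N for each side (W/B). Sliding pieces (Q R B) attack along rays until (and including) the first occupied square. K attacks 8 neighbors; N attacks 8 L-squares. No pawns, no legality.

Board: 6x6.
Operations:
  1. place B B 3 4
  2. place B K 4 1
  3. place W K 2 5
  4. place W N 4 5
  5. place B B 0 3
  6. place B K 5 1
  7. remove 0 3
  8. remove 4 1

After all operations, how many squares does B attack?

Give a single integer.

Op 1: place BB@(3,4)
Op 2: place BK@(4,1)
Op 3: place WK@(2,5)
Op 4: place WN@(4,5)
Op 5: place BB@(0,3)
Op 6: place BK@(5,1)
Op 7: remove (0,3)
Op 8: remove (4,1)
Per-piece attacks for B:
  BB@(3,4): attacks (4,5) (4,3) (5,2) (2,5) (2,3) (1,2) (0,1) [ray(1,1) blocked at (4,5); ray(-1,1) blocked at (2,5)]
  BK@(5,1): attacks (5,2) (5,0) (4,1) (4,2) (4,0)
Union (11 distinct): (0,1) (1,2) (2,3) (2,5) (4,0) (4,1) (4,2) (4,3) (4,5) (5,0) (5,2)

Answer: 11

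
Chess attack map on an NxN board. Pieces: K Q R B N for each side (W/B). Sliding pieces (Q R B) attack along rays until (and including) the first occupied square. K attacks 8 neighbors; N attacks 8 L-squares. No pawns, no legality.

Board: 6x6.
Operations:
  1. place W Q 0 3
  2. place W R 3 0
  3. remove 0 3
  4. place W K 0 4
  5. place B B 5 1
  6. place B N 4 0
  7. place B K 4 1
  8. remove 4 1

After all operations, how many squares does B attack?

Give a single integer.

Answer: 8

Derivation:
Op 1: place WQ@(0,3)
Op 2: place WR@(3,0)
Op 3: remove (0,3)
Op 4: place WK@(0,4)
Op 5: place BB@(5,1)
Op 6: place BN@(4,0)
Op 7: place BK@(4,1)
Op 8: remove (4,1)
Per-piece attacks for B:
  BN@(4,0): attacks (5,2) (3,2) (2,1)
  BB@(5,1): attacks (4,2) (3,3) (2,4) (1,5) (4,0) [ray(-1,-1) blocked at (4,0)]
Union (8 distinct): (1,5) (2,1) (2,4) (3,2) (3,3) (4,0) (4,2) (5,2)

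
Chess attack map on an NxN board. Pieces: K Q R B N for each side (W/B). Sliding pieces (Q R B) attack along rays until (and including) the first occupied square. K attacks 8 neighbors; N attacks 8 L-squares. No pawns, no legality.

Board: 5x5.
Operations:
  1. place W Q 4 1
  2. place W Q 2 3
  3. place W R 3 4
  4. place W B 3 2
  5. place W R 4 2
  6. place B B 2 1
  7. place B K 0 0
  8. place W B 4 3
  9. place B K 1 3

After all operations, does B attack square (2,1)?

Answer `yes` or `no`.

Answer: no

Derivation:
Op 1: place WQ@(4,1)
Op 2: place WQ@(2,3)
Op 3: place WR@(3,4)
Op 4: place WB@(3,2)
Op 5: place WR@(4,2)
Op 6: place BB@(2,1)
Op 7: place BK@(0,0)
Op 8: place WB@(4,3)
Op 9: place BK@(1,3)
Per-piece attacks for B:
  BK@(0,0): attacks (0,1) (1,0) (1,1)
  BK@(1,3): attacks (1,4) (1,2) (2,3) (0,3) (2,4) (2,2) (0,4) (0,2)
  BB@(2,1): attacks (3,2) (3,0) (1,2) (0,3) (1,0) [ray(1,1) blocked at (3,2)]
B attacks (2,1): no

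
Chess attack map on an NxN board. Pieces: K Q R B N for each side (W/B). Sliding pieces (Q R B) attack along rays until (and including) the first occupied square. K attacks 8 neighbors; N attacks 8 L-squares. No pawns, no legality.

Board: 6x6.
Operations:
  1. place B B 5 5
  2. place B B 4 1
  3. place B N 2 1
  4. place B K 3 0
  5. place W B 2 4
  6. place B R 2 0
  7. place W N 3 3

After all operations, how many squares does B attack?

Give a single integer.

Answer: 19

Derivation:
Op 1: place BB@(5,5)
Op 2: place BB@(4,1)
Op 3: place BN@(2,1)
Op 4: place BK@(3,0)
Op 5: place WB@(2,4)
Op 6: place BR@(2,0)
Op 7: place WN@(3,3)
Per-piece attacks for B:
  BR@(2,0): attacks (2,1) (3,0) (1,0) (0,0) [ray(0,1) blocked at (2,1); ray(1,0) blocked at (3,0)]
  BN@(2,1): attacks (3,3) (4,2) (1,3) (0,2) (4,0) (0,0)
  BK@(3,0): attacks (3,1) (4,0) (2,0) (4,1) (2,1)
  BB@(4,1): attacks (5,2) (5,0) (3,2) (2,3) (1,4) (0,5) (3,0) [ray(-1,-1) blocked at (3,0)]
  BB@(5,5): attacks (4,4) (3,3) [ray(-1,-1) blocked at (3,3)]
Union (19 distinct): (0,0) (0,2) (0,5) (1,0) (1,3) (1,4) (2,0) (2,1) (2,3) (3,0) (3,1) (3,2) (3,3) (4,0) (4,1) (4,2) (4,4) (5,0) (5,2)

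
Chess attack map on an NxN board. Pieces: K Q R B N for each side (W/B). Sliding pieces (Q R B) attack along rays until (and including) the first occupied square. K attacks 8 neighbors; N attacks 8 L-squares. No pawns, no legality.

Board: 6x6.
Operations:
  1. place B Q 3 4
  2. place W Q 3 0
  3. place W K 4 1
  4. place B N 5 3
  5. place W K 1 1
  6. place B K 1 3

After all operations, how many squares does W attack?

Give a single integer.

Op 1: place BQ@(3,4)
Op 2: place WQ@(3,0)
Op 3: place WK@(4,1)
Op 4: place BN@(5,3)
Op 5: place WK@(1,1)
Op 6: place BK@(1,3)
Per-piece attacks for W:
  WK@(1,1): attacks (1,2) (1,0) (2,1) (0,1) (2,2) (2,0) (0,2) (0,0)
  WQ@(3,0): attacks (3,1) (3,2) (3,3) (3,4) (4,0) (5,0) (2,0) (1,0) (0,0) (4,1) (2,1) (1,2) (0,3) [ray(0,1) blocked at (3,4); ray(1,1) blocked at (4,1)]
  WK@(4,1): attacks (4,2) (4,0) (5,1) (3,1) (5,2) (5,0) (3,2) (3,0)
Union (20 distinct): (0,0) (0,1) (0,2) (0,3) (1,0) (1,2) (2,0) (2,1) (2,2) (3,0) (3,1) (3,2) (3,3) (3,4) (4,0) (4,1) (4,2) (5,0) (5,1) (5,2)

Answer: 20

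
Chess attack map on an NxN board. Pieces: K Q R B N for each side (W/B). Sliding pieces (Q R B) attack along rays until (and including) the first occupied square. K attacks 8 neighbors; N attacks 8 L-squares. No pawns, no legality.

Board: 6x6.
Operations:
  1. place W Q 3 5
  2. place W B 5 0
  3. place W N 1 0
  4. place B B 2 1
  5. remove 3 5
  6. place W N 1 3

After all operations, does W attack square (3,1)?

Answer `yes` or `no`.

Op 1: place WQ@(3,5)
Op 2: place WB@(5,0)
Op 3: place WN@(1,0)
Op 4: place BB@(2,1)
Op 5: remove (3,5)
Op 6: place WN@(1,3)
Per-piece attacks for W:
  WN@(1,0): attacks (2,2) (3,1) (0,2)
  WN@(1,3): attacks (2,5) (3,4) (0,5) (2,1) (3,2) (0,1)
  WB@(5,0): attacks (4,1) (3,2) (2,3) (1,4) (0,5)
W attacks (3,1): yes

Answer: yes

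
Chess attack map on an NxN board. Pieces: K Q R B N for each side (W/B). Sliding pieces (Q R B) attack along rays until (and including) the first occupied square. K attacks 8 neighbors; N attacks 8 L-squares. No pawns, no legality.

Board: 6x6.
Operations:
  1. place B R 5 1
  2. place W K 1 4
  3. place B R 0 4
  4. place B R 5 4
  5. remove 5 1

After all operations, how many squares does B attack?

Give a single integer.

Op 1: place BR@(5,1)
Op 2: place WK@(1,4)
Op 3: place BR@(0,4)
Op 4: place BR@(5,4)
Op 5: remove (5,1)
Per-piece attacks for B:
  BR@(0,4): attacks (0,5) (0,3) (0,2) (0,1) (0,0) (1,4) [ray(1,0) blocked at (1,4)]
  BR@(5,4): attacks (5,5) (5,3) (5,2) (5,1) (5,0) (4,4) (3,4) (2,4) (1,4) [ray(-1,0) blocked at (1,4)]
Union (14 distinct): (0,0) (0,1) (0,2) (0,3) (0,5) (1,4) (2,4) (3,4) (4,4) (5,0) (5,1) (5,2) (5,3) (5,5)

Answer: 14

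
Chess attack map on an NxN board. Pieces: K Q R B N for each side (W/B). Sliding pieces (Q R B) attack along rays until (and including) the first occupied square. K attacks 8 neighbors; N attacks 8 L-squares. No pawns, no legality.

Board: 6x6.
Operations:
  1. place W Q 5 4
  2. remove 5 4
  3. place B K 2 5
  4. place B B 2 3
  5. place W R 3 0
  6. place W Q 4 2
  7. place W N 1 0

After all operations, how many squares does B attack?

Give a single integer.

Answer: 12

Derivation:
Op 1: place WQ@(5,4)
Op 2: remove (5,4)
Op 3: place BK@(2,5)
Op 4: place BB@(2,3)
Op 5: place WR@(3,0)
Op 6: place WQ@(4,2)
Op 7: place WN@(1,0)
Per-piece attacks for B:
  BB@(2,3): attacks (3,4) (4,5) (3,2) (4,1) (5,0) (1,4) (0,5) (1,2) (0,1)
  BK@(2,5): attacks (2,4) (3,5) (1,5) (3,4) (1,4)
Union (12 distinct): (0,1) (0,5) (1,2) (1,4) (1,5) (2,4) (3,2) (3,4) (3,5) (4,1) (4,5) (5,0)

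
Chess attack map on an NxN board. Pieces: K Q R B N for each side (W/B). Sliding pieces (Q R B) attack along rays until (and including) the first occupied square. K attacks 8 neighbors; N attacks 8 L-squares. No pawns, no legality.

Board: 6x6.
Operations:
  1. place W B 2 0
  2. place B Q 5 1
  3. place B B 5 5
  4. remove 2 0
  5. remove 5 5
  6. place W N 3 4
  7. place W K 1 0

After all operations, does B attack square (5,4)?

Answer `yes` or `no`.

Op 1: place WB@(2,0)
Op 2: place BQ@(5,1)
Op 3: place BB@(5,5)
Op 4: remove (2,0)
Op 5: remove (5,5)
Op 6: place WN@(3,4)
Op 7: place WK@(1,0)
Per-piece attacks for B:
  BQ@(5,1): attacks (5,2) (5,3) (5,4) (5,5) (5,0) (4,1) (3,1) (2,1) (1,1) (0,1) (4,2) (3,3) (2,4) (1,5) (4,0)
B attacks (5,4): yes

Answer: yes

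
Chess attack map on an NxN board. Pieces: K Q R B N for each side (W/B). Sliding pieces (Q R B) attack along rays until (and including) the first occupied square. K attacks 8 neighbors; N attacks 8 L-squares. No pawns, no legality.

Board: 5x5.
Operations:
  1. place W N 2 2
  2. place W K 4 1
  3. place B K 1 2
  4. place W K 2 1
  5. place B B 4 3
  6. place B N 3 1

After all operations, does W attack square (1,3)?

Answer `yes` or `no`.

Answer: no

Derivation:
Op 1: place WN@(2,2)
Op 2: place WK@(4,1)
Op 3: place BK@(1,2)
Op 4: place WK@(2,1)
Op 5: place BB@(4,3)
Op 6: place BN@(3,1)
Per-piece attacks for W:
  WK@(2,1): attacks (2,2) (2,0) (3,1) (1,1) (3,2) (3,0) (1,2) (1,0)
  WN@(2,2): attacks (3,4) (4,3) (1,4) (0,3) (3,0) (4,1) (1,0) (0,1)
  WK@(4,1): attacks (4,2) (4,0) (3,1) (3,2) (3,0)
W attacks (1,3): no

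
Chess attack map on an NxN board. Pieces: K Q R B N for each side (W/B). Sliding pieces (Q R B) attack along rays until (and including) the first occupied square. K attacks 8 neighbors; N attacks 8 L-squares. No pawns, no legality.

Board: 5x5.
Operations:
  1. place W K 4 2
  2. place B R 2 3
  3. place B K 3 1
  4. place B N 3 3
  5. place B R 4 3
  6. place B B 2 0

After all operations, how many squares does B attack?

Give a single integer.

Answer: 18

Derivation:
Op 1: place WK@(4,2)
Op 2: place BR@(2,3)
Op 3: place BK@(3,1)
Op 4: place BN@(3,3)
Op 5: place BR@(4,3)
Op 6: place BB@(2,0)
Per-piece attacks for B:
  BB@(2,0): attacks (3,1) (1,1) (0,2) [ray(1,1) blocked at (3,1)]
  BR@(2,3): attacks (2,4) (2,2) (2,1) (2,0) (3,3) (1,3) (0,3) [ray(0,-1) blocked at (2,0); ray(1,0) blocked at (3,3)]
  BK@(3,1): attacks (3,2) (3,0) (4,1) (2,1) (4,2) (4,0) (2,2) (2,0)
  BN@(3,3): attacks (1,4) (4,1) (2,1) (1,2)
  BR@(4,3): attacks (4,4) (4,2) (3,3) [ray(0,-1) blocked at (4,2); ray(-1,0) blocked at (3,3)]
Union (18 distinct): (0,2) (0,3) (1,1) (1,2) (1,3) (1,4) (2,0) (2,1) (2,2) (2,4) (3,0) (3,1) (3,2) (3,3) (4,0) (4,1) (4,2) (4,4)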